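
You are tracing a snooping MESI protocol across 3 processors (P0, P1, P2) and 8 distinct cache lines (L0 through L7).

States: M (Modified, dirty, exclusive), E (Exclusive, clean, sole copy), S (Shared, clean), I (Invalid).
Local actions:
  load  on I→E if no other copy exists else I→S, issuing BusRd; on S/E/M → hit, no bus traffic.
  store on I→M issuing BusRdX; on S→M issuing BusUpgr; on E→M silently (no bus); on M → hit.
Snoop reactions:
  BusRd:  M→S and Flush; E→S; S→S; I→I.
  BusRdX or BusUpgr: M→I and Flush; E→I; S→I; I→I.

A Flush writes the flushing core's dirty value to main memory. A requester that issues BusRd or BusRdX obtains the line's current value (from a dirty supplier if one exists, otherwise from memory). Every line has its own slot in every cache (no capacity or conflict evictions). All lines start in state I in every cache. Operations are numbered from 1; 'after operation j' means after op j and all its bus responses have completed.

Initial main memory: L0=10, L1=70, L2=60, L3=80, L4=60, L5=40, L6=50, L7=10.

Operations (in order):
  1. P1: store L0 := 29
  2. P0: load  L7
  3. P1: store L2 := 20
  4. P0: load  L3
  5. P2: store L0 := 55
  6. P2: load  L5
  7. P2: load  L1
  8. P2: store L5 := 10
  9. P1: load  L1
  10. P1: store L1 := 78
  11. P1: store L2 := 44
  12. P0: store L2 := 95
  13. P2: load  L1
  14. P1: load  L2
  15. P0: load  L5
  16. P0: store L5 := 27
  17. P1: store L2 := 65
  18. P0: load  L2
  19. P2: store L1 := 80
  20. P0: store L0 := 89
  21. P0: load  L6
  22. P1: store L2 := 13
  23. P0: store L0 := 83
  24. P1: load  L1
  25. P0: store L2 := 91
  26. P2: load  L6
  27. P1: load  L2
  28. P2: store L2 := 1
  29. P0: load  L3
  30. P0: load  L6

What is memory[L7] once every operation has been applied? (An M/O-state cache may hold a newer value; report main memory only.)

1. P1: store L0 := 29  bus=[BusRdX]  L0: P0=I P1=M P2=I  mem[L0]=10
2. P0: load  L7  bus=[BusRd]  L7: P0=E P1=I P2=I  mem[L7]=10
3. P1: store L2 := 20  bus=[BusRdX]  L2: P0=I P1=M P2=I  mem[L2]=60
4. P0: load  L3  bus=[BusRd]  L3: P0=E P1=I P2=I  mem[L3]=80
5. P2: store L0 := 55  bus=[BusRdX,Flush]  L0: P0=I P1=I P2=M  mem[L0]=29
6. P2: load  L5  bus=[BusRd]  L5: P0=I P1=I P2=E  mem[L5]=40
7. P2: load  L1  bus=[BusRd]  L1: P0=I P1=I P2=E  mem[L1]=70
8. P2: store L5 := 10  bus=[-]  L5: P0=I P1=I P2=M  mem[L5]=40
9. P1: load  L1  bus=[BusRd]  L1: P0=I P1=S P2=S  mem[L1]=70
10. P1: store L1 := 78  bus=[BusUpgr]  L1: P0=I P1=M P2=I  mem[L1]=70
11. P1: store L2 := 44  bus=[-]  L2: P0=I P1=M P2=I  mem[L2]=60
12. P0: store L2 := 95  bus=[BusRdX,Flush]  L2: P0=M P1=I P2=I  mem[L2]=44
13. P2: load  L1  bus=[BusRd,Flush]  L1: P0=I P1=S P2=S  mem[L1]=78
14. P1: load  L2  bus=[BusRd,Flush]  L2: P0=S P1=S P2=I  mem[L2]=95
15. P0: load  L5  bus=[BusRd,Flush]  L5: P0=S P1=I P2=S  mem[L5]=10
16. P0: store L5 := 27  bus=[BusUpgr]  L5: P0=M P1=I P2=I  mem[L5]=10
17. P1: store L2 := 65  bus=[BusUpgr]  L2: P0=I P1=M P2=I  mem[L2]=95
18. P0: load  L2  bus=[BusRd,Flush]  L2: P0=S P1=S P2=I  mem[L2]=65
19. P2: store L1 := 80  bus=[BusUpgr]  L1: P0=I P1=I P2=M  mem[L1]=78
20. P0: store L0 := 89  bus=[BusRdX,Flush]  L0: P0=M P1=I P2=I  mem[L0]=55
21. P0: load  L6  bus=[BusRd]  L6: P0=E P1=I P2=I  mem[L6]=50
22. P1: store L2 := 13  bus=[BusUpgr]  L2: P0=I P1=M P2=I  mem[L2]=65
23. P0: store L0 := 83  bus=[-]  L0: P0=M P1=I P2=I  mem[L0]=55
24. P1: load  L1  bus=[BusRd,Flush]  L1: P0=I P1=S P2=S  mem[L1]=80
25. P0: store L2 := 91  bus=[BusRdX,Flush]  L2: P0=M P1=I P2=I  mem[L2]=13
26. P2: load  L6  bus=[BusRd]  L6: P0=S P1=I P2=S  mem[L6]=50
27. P1: load  L2  bus=[BusRd,Flush]  L2: P0=S P1=S P2=I  mem[L2]=91
28. P2: store L2 := 1  bus=[BusRdX]  L2: P0=I P1=I P2=M  mem[L2]=91
29. P0: load  L3  bus=[-]  L3: P0=E P1=I P2=I  mem[L3]=80
30. P0: load  L6  bus=[-]  L6: P0=S P1=I P2=S  mem[L6]=50

memory[L7] = 10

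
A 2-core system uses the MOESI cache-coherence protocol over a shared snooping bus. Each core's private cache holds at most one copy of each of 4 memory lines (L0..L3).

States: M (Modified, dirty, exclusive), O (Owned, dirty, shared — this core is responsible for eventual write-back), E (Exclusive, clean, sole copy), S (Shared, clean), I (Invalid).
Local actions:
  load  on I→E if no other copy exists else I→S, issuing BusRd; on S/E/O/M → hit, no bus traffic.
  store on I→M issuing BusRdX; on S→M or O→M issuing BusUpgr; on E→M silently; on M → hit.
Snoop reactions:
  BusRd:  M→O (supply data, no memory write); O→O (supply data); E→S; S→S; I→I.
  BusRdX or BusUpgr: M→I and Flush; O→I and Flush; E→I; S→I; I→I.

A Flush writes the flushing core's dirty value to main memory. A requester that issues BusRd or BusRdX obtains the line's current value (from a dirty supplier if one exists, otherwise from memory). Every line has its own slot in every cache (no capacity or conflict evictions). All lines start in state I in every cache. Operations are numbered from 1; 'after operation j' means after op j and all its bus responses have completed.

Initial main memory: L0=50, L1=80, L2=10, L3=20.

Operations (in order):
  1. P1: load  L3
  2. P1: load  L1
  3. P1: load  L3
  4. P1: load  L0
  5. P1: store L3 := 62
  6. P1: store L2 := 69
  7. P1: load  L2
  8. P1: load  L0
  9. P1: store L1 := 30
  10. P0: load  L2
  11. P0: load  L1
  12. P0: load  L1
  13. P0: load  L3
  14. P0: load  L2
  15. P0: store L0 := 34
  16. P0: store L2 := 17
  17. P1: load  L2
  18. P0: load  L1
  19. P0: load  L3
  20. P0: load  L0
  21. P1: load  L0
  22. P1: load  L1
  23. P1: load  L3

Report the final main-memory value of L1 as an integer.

memory[L1] = 80

step 1: P1: load  L3  ⟶  IE  (L3)  txn=BusRd  M[L3]=20
step 2: P1: load  L1  ⟶  IE  (L1)  txn=BusRd  M[L1]=80
step 3: P1: load  L3  ⟶  IE  (L3)  txn=∅  M[L3]=20
step 4: P1: load  L0  ⟶  IE  (L0)  txn=BusRd  M[L0]=50
step 5: P1: store L3 := 62  ⟶  IM  (L3)  txn=∅  M[L3]=20
step 6: P1: store L2 := 69  ⟶  IM  (L2)  txn=BusRdX  M[L2]=10
step 7: P1: load  L2  ⟶  IM  (L2)  txn=∅  M[L2]=10
step 8: P1: load  L0  ⟶  IE  (L0)  txn=∅  M[L0]=50
step 9: P1: store L1 := 30  ⟶  IM  (L1)  txn=∅  M[L1]=80
step 10: P0: load  L2  ⟶  SO  (L2)  txn=BusRd  M[L2]=10
step 11: P0: load  L1  ⟶  SO  (L1)  txn=BusRd  M[L1]=80
step 12: P0: load  L1  ⟶  SO  (L1)  txn=∅  M[L1]=80
step 13: P0: load  L3  ⟶  SO  (L3)  txn=BusRd  M[L3]=20
step 14: P0: load  L2  ⟶  SO  (L2)  txn=∅  M[L2]=10
step 15: P0: store L0 := 34  ⟶  MI  (L0)  txn=BusRdX  M[L0]=50
step 16: P0: store L2 := 17  ⟶  MI  (L2)  txn=BusUpgr+Flush  M[L2]=69
step 17: P1: load  L2  ⟶  OS  (L2)  txn=BusRd  M[L2]=69
step 18: P0: load  L1  ⟶  SO  (L1)  txn=∅  M[L1]=80
step 19: P0: load  L3  ⟶  SO  (L3)  txn=∅  M[L3]=20
step 20: P0: load  L0  ⟶  MI  (L0)  txn=∅  M[L0]=50
step 21: P1: load  L0  ⟶  OS  (L0)  txn=BusRd  M[L0]=50
step 22: P1: load  L1  ⟶  SO  (L1)  txn=∅  M[L1]=80
step 23: P1: load  L3  ⟶  SO  (L3)  txn=∅  M[L3]=20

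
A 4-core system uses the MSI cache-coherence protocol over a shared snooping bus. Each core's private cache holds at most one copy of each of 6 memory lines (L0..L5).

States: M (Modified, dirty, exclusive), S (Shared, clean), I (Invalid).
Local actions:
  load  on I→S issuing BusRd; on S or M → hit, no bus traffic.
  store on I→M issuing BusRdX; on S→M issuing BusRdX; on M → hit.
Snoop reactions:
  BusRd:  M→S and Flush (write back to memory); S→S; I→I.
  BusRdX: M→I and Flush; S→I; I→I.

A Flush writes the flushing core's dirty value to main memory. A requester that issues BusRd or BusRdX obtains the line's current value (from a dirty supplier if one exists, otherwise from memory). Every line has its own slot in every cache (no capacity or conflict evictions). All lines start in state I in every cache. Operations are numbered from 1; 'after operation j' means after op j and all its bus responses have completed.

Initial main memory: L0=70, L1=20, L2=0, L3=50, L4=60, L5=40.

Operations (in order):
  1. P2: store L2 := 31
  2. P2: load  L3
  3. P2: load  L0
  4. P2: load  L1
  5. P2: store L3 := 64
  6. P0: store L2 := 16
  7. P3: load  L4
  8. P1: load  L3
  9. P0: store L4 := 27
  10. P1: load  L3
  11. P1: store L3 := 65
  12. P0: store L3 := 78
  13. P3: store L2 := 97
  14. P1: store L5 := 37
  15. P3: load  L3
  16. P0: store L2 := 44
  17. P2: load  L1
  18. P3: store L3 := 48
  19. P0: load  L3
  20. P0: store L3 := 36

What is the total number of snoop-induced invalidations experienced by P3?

invalidations = 3

  op1 P2: store L2 := 31 → I/I/M/I on L2; bus BusRdX; mem=0
  op2 P2: load  L3 → I/I/S/I on L3; bus BusRd; mem=50
  op3 P2: load  L0 → I/I/S/I on L0; bus BusRd; mem=70
  op4 P2: load  L1 → I/I/S/I on L1; bus BusRd; mem=20
  op5 P2: store L3 := 64 → I/I/M/I on L3; bus BusRdX; mem=50
  op6 P0: store L2 := 16 → M/I/I/I on L2; bus BusRdX Flush; mem=31
  op7 P3: load  L4 → I/I/I/S on L4; bus BusRd; mem=60
  op8 P1: load  L3 → I/S/S/I on L3; bus BusRd Flush; mem=64
  op9 P0: store L4 := 27 → M/I/I/I on L4; bus BusRdX; mem=60
  op10 P1: load  L3 → I/S/S/I on L3; bus (none); mem=64
  op11 P1: store L3 := 65 → I/M/I/I on L3; bus BusRdX; mem=64
  op12 P0: store L3 := 78 → M/I/I/I on L3; bus BusRdX Flush; mem=65
  op13 P3: store L2 := 97 → I/I/I/M on L2; bus BusRdX Flush; mem=16
  op14 P1: store L5 := 37 → I/M/I/I on L5; bus BusRdX; mem=40
  op15 P3: load  L3 → S/I/I/S on L3; bus BusRd Flush; mem=78
  op16 P0: store L2 := 44 → M/I/I/I on L2; bus BusRdX Flush; mem=97
  op17 P2: load  L1 → I/I/S/I on L1; bus (none); mem=20
  op18 P3: store L3 := 48 → I/I/I/M on L3; bus BusRdX; mem=78
  op19 P0: load  L3 → S/I/I/S on L3; bus BusRd Flush; mem=48
  op20 P0: store L3 := 36 → M/I/I/I on L3; bus BusRdX; mem=48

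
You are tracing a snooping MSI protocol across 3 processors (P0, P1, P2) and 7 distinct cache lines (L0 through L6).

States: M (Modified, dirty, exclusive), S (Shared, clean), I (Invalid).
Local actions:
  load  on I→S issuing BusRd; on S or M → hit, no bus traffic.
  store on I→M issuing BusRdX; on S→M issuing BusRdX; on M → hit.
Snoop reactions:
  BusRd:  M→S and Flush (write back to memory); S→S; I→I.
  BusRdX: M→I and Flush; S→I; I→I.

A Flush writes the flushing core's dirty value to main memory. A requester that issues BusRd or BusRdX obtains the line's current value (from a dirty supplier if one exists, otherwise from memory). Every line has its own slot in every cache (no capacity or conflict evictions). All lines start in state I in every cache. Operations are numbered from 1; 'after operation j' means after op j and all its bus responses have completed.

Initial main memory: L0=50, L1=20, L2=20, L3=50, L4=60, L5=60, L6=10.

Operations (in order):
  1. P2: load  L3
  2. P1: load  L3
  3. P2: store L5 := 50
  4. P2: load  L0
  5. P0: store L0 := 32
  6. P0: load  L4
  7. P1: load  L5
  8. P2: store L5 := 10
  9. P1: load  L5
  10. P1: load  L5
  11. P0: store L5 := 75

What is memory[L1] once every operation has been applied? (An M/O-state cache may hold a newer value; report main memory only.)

memory[L1] = 20

  op1 P2: load  L3 → I/I/S on L3; bus BusRd; mem=50
  op2 P1: load  L3 → I/S/S on L3; bus BusRd; mem=50
  op3 P2: store L5 := 50 → I/I/M on L5; bus BusRdX; mem=60
  op4 P2: load  L0 → I/I/S on L0; bus BusRd; mem=50
  op5 P0: store L0 := 32 → M/I/I on L0; bus BusRdX; mem=50
  op6 P0: load  L4 → S/I/I on L4; bus BusRd; mem=60
  op7 P1: load  L5 → I/S/S on L5; bus BusRd Flush; mem=50
  op8 P2: store L5 := 10 → I/I/M on L5; bus BusRdX; mem=50
  op9 P1: load  L5 → I/S/S on L5; bus BusRd Flush; mem=10
  op10 P1: load  L5 → I/S/S on L5; bus (none); mem=10
  op11 P0: store L5 := 75 → M/I/I on L5; bus BusRdX; mem=10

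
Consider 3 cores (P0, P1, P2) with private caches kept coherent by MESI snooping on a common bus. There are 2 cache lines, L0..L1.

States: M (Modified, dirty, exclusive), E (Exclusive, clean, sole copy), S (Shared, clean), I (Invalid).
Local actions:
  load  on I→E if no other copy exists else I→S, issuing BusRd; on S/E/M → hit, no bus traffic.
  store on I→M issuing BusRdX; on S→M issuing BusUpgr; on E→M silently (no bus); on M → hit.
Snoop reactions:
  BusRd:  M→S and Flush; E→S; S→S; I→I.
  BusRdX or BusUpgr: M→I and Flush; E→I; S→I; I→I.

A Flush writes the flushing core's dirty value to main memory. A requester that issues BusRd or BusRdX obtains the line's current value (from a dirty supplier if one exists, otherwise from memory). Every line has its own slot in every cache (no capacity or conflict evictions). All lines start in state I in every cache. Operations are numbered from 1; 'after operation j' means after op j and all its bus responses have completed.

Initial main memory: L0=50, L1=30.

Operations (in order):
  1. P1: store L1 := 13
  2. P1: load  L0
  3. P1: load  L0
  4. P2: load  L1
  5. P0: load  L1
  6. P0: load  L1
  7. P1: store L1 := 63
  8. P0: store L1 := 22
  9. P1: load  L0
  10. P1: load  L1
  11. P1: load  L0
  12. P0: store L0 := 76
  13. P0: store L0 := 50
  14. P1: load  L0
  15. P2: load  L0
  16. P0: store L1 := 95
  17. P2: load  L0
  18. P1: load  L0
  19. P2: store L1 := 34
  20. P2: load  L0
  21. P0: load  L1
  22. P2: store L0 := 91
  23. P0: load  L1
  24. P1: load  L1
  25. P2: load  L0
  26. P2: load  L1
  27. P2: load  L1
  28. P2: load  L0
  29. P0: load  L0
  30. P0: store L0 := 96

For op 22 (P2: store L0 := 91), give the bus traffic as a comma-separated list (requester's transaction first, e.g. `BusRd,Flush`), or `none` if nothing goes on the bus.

bus = BusUpgr

step 1: P1: store L1 := 13  ⟶  IMI  (L1)  txn=BusRdX  M[L1]=30
step 2: P1: load  L0  ⟶  IEI  (L0)  txn=BusRd  M[L0]=50
step 3: P1: load  L0  ⟶  IEI  (L0)  txn=∅  M[L0]=50
step 4: P2: load  L1  ⟶  ISS  (L1)  txn=BusRd+Flush  M[L1]=13
step 5: P0: load  L1  ⟶  SSS  (L1)  txn=BusRd  M[L1]=13
step 6: P0: load  L1  ⟶  SSS  (L1)  txn=∅  M[L1]=13
step 7: P1: store L1 := 63  ⟶  IMI  (L1)  txn=BusUpgr  M[L1]=13
step 8: P0: store L1 := 22  ⟶  MII  (L1)  txn=BusRdX+Flush  M[L1]=63
step 9: P1: load  L0  ⟶  IEI  (L0)  txn=∅  M[L0]=50
step 10: P1: load  L1  ⟶  SSI  (L1)  txn=BusRd+Flush  M[L1]=22
step 11: P1: load  L0  ⟶  IEI  (L0)  txn=∅  M[L0]=50
step 12: P0: store L0 := 76  ⟶  MII  (L0)  txn=BusRdX  M[L0]=50
step 13: P0: store L0 := 50  ⟶  MII  (L0)  txn=∅  M[L0]=50
step 14: P1: load  L0  ⟶  SSI  (L0)  txn=BusRd+Flush  M[L0]=50
step 15: P2: load  L0  ⟶  SSS  (L0)  txn=BusRd  M[L0]=50
step 16: P0: store L1 := 95  ⟶  MII  (L1)  txn=BusUpgr  M[L1]=22
step 17: P2: load  L0  ⟶  SSS  (L0)  txn=∅  M[L0]=50
step 18: P1: load  L0  ⟶  SSS  (L0)  txn=∅  M[L0]=50
step 19: P2: store L1 := 34  ⟶  IIM  (L1)  txn=BusRdX+Flush  M[L1]=95
step 20: P2: load  L0  ⟶  SSS  (L0)  txn=∅  M[L0]=50
step 21: P0: load  L1  ⟶  SIS  (L1)  txn=BusRd+Flush  M[L1]=34
step 22: P2: store L0 := 91  ⟶  IIM  (L0)  txn=BusUpgr  M[L0]=50
step 23: P0: load  L1  ⟶  SIS  (L1)  txn=∅  M[L1]=34
step 24: P1: load  L1  ⟶  SSS  (L1)  txn=BusRd  M[L1]=34
step 25: P2: load  L0  ⟶  IIM  (L0)  txn=∅  M[L0]=50
step 26: P2: load  L1  ⟶  SSS  (L1)  txn=∅  M[L1]=34
step 27: P2: load  L1  ⟶  SSS  (L1)  txn=∅  M[L1]=34
step 28: P2: load  L0  ⟶  IIM  (L0)  txn=∅  M[L0]=50
step 29: P0: load  L0  ⟶  SIS  (L0)  txn=BusRd+Flush  M[L0]=91
step 30: P0: store L0 := 96  ⟶  MII  (L0)  txn=BusUpgr  M[L0]=91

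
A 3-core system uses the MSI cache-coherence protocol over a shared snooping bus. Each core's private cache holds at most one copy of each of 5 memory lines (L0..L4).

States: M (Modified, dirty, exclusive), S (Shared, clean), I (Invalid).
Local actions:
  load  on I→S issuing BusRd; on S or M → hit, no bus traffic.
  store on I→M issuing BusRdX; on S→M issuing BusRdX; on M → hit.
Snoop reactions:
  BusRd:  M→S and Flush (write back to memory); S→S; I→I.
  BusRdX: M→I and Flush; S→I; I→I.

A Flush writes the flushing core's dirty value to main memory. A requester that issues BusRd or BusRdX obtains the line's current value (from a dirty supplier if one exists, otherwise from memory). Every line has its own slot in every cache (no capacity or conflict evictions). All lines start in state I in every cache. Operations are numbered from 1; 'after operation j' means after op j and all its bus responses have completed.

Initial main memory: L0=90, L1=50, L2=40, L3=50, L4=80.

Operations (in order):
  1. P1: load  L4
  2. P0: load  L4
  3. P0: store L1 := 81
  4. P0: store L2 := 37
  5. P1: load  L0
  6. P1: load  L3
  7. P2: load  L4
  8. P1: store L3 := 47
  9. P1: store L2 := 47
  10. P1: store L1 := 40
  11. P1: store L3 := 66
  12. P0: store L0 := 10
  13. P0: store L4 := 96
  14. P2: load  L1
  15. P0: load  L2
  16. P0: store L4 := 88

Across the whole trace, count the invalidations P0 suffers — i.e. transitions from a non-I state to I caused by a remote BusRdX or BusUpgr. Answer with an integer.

[1] P1: load  L4 | P0:I, P1:S(80), P2:I | bus: BusRd
[2] P0: load  L4 | P0:S(80), P1:S(80), P2:I | bus: BusRd
[3] P0: store L1 := 81 | P0:M(81), P1:I, P2:I | bus: BusRdX
[4] P0: store L2 := 37 | P0:M(37), P1:I, P2:I | bus: BusRdX
[5] P1: load  L0 | P0:I, P1:S(90), P2:I | bus: BusRd
[6] P1: load  L3 | P0:I, P1:S(50), P2:I | bus: BusRd
[7] P2: load  L4 | P0:S(80), P1:S(80), P2:S(80) | bus: BusRd
[8] P1: store L3 := 47 | P0:I, P1:M(47), P2:I | bus: BusRdX
[9] P1: store L2 := 47 | P0:I, P1:M(47), P2:I | bus: BusRdX,Flush
[10] P1: store L1 := 40 | P0:I, P1:M(40), P2:I | bus: BusRdX,Flush
[11] P1: store L3 := 66 | P0:I, P1:M(66), P2:I | bus: none
[12] P0: store L0 := 10 | P0:M(10), P1:I, P2:I | bus: BusRdX
[13] P0: store L4 := 96 | P0:M(96), P1:I, P2:I | bus: BusRdX
[14] P2: load  L1 | P0:I, P1:S(40), P2:S(40) | bus: BusRd,Flush
[15] P0: load  L2 | P0:S(47), P1:S(47), P2:I | bus: BusRd,Flush
[16] P0: store L4 := 88 | P0:M(88), P1:I, P2:I | bus: none

invalidations = 2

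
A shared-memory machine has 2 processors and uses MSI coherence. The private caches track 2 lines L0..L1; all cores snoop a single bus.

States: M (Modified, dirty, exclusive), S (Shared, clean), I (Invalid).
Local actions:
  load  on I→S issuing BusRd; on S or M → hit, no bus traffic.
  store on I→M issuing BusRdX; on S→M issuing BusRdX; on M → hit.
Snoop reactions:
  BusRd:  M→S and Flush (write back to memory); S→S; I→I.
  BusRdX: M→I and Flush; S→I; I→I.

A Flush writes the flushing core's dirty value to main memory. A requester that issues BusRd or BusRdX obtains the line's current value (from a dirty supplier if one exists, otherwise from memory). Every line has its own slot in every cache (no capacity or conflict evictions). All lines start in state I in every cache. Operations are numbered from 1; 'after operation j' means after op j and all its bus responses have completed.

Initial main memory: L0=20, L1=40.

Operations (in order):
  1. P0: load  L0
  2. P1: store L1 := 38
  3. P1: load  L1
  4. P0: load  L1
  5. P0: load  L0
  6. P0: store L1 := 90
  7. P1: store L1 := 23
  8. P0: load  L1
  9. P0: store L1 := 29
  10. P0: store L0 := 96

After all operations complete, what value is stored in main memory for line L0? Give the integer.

memory[L0] = 20

[1] P0: load  L0 | P0:S(20), P1:I | bus: BusRd
[2] P1: store L1 := 38 | P0:I, P1:M(38) | bus: BusRdX
[3] P1: load  L1 | P0:I, P1:M(38) | bus: none
[4] P0: load  L1 | P0:S(38), P1:S(38) | bus: BusRd,Flush
[5] P0: load  L0 | P0:S(20), P1:I | bus: none
[6] P0: store L1 := 90 | P0:M(90), P1:I | bus: BusRdX
[7] P1: store L1 := 23 | P0:I, P1:M(23) | bus: BusRdX,Flush
[8] P0: load  L1 | P0:S(23), P1:S(23) | bus: BusRd,Flush
[9] P0: store L1 := 29 | P0:M(29), P1:I | bus: BusRdX
[10] P0: store L0 := 96 | P0:M(96), P1:I | bus: BusRdX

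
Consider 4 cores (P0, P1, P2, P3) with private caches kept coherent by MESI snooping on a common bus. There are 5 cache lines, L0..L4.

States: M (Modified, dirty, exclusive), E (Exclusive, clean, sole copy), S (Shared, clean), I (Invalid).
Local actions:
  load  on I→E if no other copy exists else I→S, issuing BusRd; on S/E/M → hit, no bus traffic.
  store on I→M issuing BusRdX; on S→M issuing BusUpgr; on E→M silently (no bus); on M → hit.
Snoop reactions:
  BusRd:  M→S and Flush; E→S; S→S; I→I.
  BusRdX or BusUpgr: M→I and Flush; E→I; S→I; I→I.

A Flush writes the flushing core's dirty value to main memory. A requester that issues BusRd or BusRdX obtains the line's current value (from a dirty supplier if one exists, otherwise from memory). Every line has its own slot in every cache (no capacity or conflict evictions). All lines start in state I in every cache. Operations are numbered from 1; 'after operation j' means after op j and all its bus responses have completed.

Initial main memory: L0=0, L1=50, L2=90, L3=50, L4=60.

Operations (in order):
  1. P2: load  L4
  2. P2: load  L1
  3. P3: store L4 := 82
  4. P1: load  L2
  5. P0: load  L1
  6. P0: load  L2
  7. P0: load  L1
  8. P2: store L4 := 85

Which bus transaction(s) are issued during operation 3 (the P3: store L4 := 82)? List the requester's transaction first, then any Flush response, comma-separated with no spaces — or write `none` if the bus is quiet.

step 1: P2: load  L4  ⟶  IIEI  (L4)  txn=BusRd  M[L4]=60
step 2: P2: load  L1  ⟶  IIEI  (L1)  txn=BusRd  M[L1]=50
step 3: P3: store L4 := 82  ⟶  IIIM  (L4)  txn=BusRdX  M[L4]=60
step 4: P1: load  L2  ⟶  IEII  (L2)  txn=BusRd  M[L2]=90
step 5: P0: load  L1  ⟶  SISI  (L1)  txn=BusRd  M[L1]=50
step 6: P0: load  L2  ⟶  SSII  (L2)  txn=BusRd  M[L2]=90
step 7: P0: load  L1  ⟶  SISI  (L1)  txn=∅  M[L1]=50
step 8: P2: store L4 := 85  ⟶  IIMI  (L4)  txn=BusRdX+Flush  M[L4]=82

bus = BusRdX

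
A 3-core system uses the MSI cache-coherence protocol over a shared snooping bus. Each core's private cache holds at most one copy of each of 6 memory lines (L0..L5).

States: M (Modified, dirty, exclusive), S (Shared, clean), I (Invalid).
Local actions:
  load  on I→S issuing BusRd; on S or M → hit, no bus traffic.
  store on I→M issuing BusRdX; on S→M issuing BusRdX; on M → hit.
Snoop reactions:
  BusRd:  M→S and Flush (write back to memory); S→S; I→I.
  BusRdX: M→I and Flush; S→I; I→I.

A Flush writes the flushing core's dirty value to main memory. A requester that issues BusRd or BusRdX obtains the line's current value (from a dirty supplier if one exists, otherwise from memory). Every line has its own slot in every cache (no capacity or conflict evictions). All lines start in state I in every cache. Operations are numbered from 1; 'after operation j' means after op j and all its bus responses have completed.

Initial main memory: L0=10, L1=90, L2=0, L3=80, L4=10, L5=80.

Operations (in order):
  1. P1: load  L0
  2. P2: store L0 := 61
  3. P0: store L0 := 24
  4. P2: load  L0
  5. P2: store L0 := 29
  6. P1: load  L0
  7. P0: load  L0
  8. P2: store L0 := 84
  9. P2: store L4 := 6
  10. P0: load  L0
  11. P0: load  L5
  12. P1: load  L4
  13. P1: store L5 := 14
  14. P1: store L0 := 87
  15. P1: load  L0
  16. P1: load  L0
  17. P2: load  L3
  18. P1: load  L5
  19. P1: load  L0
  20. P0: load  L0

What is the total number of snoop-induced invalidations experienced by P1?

1. P1: load  L0  bus=[BusRd]  L0: P0=I P1=S P2=I  mem[L0]=10
2. P2: store L0 := 61  bus=[BusRdX]  L0: P0=I P1=I P2=M  mem[L0]=10
3. P0: store L0 := 24  bus=[BusRdX,Flush]  L0: P0=M P1=I P2=I  mem[L0]=61
4. P2: load  L0  bus=[BusRd,Flush]  L0: P0=S P1=I P2=S  mem[L0]=24
5. P2: store L0 := 29  bus=[BusRdX]  L0: P0=I P1=I P2=M  mem[L0]=24
6. P1: load  L0  bus=[BusRd,Flush]  L0: P0=I P1=S P2=S  mem[L0]=29
7. P0: load  L0  bus=[BusRd]  L0: P0=S P1=S P2=S  mem[L0]=29
8. P2: store L0 := 84  bus=[BusRdX]  L0: P0=I P1=I P2=M  mem[L0]=29
9. P2: store L4 := 6  bus=[BusRdX]  L4: P0=I P1=I P2=M  mem[L4]=10
10. P0: load  L0  bus=[BusRd,Flush]  L0: P0=S P1=I P2=S  mem[L0]=84
11. P0: load  L5  bus=[BusRd]  L5: P0=S P1=I P2=I  mem[L5]=80
12. P1: load  L4  bus=[BusRd,Flush]  L4: P0=I P1=S P2=S  mem[L4]=6
13. P1: store L5 := 14  bus=[BusRdX]  L5: P0=I P1=M P2=I  mem[L5]=80
14. P1: store L0 := 87  bus=[BusRdX]  L0: P0=I P1=M P2=I  mem[L0]=84
15. P1: load  L0  bus=[-]  L0: P0=I P1=M P2=I  mem[L0]=84
16. P1: load  L0  bus=[-]  L0: P0=I P1=M P2=I  mem[L0]=84
17. P2: load  L3  bus=[BusRd]  L3: P0=I P1=I P2=S  mem[L3]=80
18. P1: load  L5  bus=[-]  L5: P0=I P1=M P2=I  mem[L5]=80
19. P1: load  L0  bus=[-]  L0: P0=I P1=M P2=I  mem[L0]=84
20. P0: load  L0  bus=[BusRd,Flush]  L0: P0=S P1=S P2=I  mem[L0]=87

invalidations = 2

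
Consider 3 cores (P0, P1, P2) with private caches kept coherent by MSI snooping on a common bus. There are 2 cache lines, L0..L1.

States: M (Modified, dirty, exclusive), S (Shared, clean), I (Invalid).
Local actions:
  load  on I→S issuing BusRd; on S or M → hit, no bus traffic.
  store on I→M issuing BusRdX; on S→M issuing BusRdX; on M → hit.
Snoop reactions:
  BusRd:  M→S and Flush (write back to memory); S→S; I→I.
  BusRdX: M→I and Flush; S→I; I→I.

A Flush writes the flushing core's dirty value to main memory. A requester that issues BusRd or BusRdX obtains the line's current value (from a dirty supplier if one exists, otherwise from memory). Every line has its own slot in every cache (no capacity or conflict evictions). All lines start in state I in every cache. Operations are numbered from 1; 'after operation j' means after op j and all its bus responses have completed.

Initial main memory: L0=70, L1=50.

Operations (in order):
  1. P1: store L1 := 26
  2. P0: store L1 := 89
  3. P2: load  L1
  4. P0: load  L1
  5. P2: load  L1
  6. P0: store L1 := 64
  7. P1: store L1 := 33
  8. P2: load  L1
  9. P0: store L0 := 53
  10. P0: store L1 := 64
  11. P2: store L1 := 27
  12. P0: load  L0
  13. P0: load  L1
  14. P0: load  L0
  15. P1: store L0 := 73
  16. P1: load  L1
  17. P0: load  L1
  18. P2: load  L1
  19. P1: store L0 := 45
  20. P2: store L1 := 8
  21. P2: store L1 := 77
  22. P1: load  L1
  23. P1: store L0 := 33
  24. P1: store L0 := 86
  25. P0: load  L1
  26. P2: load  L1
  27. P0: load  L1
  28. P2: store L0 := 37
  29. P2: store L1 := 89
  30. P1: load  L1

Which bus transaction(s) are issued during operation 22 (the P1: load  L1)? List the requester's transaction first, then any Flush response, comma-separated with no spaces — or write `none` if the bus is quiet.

  op1 P1: store L1 := 26 → I/M/I on L1; bus BusRdX; mem=50
  op2 P0: store L1 := 89 → M/I/I on L1; bus BusRdX Flush; mem=26
  op3 P2: load  L1 → S/I/S on L1; bus BusRd Flush; mem=89
  op4 P0: load  L1 → S/I/S on L1; bus (none); mem=89
  op5 P2: load  L1 → S/I/S on L1; bus (none); mem=89
  op6 P0: store L1 := 64 → M/I/I on L1; bus BusRdX; mem=89
  op7 P1: store L1 := 33 → I/M/I on L1; bus BusRdX Flush; mem=64
  op8 P2: load  L1 → I/S/S on L1; bus BusRd Flush; mem=33
  op9 P0: store L0 := 53 → M/I/I on L0; bus BusRdX; mem=70
  op10 P0: store L1 := 64 → M/I/I on L1; bus BusRdX; mem=33
  op11 P2: store L1 := 27 → I/I/M on L1; bus BusRdX Flush; mem=64
  op12 P0: load  L0 → M/I/I on L0; bus (none); mem=70
  op13 P0: load  L1 → S/I/S on L1; bus BusRd Flush; mem=27
  op14 P0: load  L0 → M/I/I on L0; bus (none); mem=70
  op15 P1: store L0 := 73 → I/M/I on L0; bus BusRdX Flush; mem=53
  op16 P1: load  L1 → S/S/S on L1; bus BusRd; mem=27
  op17 P0: load  L1 → S/S/S on L1; bus (none); mem=27
  op18 P2: load  L1 → S/S/S on L1; bus (none); mem=27
  op19 P1: store L0 := 45 → I/M/I on L0; bus (none); mem=53
  op20 P2: store L1 := 8 → I/I/M on L1; bus BusRdX; mem=27
  op21 P2: store L1 := 77 → I/I/M on L1; bus (none); mem=27
  op22 P1: load  L1 → I/S/S on L1; bus BusRd Flush; mem=77
  op23 P1: store L0 := 33 → I/M/I on L0; bus (none); mem=53
  op24 P1: store L0 := 86 → I/M/I on L0; bus (none); mem=53
  op25 P0: load  L1 → S/S/S on L1; bus BusRd; mem=77
  op26 P2: load  L1 → S/S/S on L1; bus (none); mem=77
  op27 P0: load  L1 → S/S/S on L1; bus (none); mem=77
  op28 P2: store L0 := 37 → I/I/M on L0; bus BusRdX Flush; mem=86
  op29 P2: store L1 := 89 → I/I/M on L1; bus BusRdX; mem=77
  op30 P1: load  L1 → I/S/S on L1; bus BusRd Flush; mem=89

bus = BusRd,Flush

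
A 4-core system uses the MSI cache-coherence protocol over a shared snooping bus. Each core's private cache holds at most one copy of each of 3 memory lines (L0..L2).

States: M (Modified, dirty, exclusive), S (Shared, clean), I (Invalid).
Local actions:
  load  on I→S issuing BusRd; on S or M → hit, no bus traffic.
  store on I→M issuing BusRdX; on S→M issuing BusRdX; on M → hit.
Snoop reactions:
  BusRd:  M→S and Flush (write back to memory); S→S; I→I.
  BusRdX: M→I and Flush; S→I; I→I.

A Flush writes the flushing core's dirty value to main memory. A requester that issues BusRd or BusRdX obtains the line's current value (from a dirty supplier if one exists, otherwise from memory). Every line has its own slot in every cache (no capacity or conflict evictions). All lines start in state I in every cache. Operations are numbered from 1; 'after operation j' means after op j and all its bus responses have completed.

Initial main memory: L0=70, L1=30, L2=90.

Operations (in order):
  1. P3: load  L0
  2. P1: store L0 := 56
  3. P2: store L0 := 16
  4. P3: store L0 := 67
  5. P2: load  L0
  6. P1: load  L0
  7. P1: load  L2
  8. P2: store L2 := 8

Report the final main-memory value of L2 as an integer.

  op1 P3: load  L0 → I/I/I/S on L0; bus BusRd; mem=70
  op2 P1: store L0 := 56 → I/M/I/I on L0; bus BusRdX; mem=70
  op3 P2: store L0 := 16 → I/I/M/I on L0; bus BusRdX Flush; mem=56
  op4 P3: store L0 := 67 → I/I/I/M on L0; bus BusRdX Flush; mem=16
  op5 P2: load  L0 → I/I/S/S on L0; bus BusRd Flush; mem=67
  op6 P1: load  L0 → I/S/S/S on L0; bus BusRd; mem=67
  op7 P1: load  L2 → I/S/I/I on L2; bus BusRd; mem=90
  op8 P2: store L2 := 8 → I/I/M/I on L2; bus BusRdX; mem=90

memory[L2] = 90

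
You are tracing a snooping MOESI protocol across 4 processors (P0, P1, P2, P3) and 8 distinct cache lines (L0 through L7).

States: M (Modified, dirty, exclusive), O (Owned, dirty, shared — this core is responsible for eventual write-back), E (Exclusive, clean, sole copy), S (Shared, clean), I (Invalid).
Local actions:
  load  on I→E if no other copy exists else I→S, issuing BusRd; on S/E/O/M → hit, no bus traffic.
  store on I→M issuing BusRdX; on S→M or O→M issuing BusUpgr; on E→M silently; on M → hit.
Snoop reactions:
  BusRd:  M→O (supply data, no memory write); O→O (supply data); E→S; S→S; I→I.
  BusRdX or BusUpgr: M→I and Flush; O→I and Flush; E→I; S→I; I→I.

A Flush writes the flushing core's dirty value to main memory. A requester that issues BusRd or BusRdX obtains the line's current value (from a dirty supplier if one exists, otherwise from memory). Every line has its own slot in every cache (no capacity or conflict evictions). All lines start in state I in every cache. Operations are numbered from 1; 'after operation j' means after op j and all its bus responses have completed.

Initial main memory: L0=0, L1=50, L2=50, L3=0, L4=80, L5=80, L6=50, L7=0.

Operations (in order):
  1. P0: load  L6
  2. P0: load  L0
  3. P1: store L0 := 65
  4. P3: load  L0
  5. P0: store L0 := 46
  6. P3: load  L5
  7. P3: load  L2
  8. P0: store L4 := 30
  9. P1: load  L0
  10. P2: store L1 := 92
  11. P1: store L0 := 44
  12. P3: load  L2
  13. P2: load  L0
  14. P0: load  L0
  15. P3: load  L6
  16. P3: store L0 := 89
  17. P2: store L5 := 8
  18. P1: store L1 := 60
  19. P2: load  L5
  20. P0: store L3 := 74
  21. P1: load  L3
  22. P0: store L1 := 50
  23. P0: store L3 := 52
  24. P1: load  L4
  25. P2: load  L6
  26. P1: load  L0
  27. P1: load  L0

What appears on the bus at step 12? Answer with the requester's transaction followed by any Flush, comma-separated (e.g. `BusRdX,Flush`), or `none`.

bus = none

  op1 P0: load  L6 → E/I/I/I on L6; bus BusRd; mem=50
  op2 P0: load  L0 → E/I/I/I on L0; bus BusRd; mem=0
  op3 P1: store L0 := 65 → I/M/I/I on L0; bus BusRdX; mem=0
  op4 P3: load  L0 → I/O/I/S on L0; bus BusRd; mem=0
  op5 P0: store L0 := 46 → M/I/I/I on L0; bus BusRdX Flush; mem=65
  op6 P3: load  L5 → I/I/I/E on L5; bus BusRd; mem=80
  op7 P3: load  L2 → I/I/I/E on L2; bus BusRd; mem=50
  op8 P0: store L4 := 30 → M/I/I/I on L4; bus BusRdX; mem=80
  op9 P1: load  L0 → O/S/I/I on L0; bus BusRd; mem=65
  op10 P2: store L1 := 92 → I/I/M/I on L1; bus BusRdX; mem=50
  op11 P1: store L0 := 44 → I/M/I/I on L0; bus BusUpgr Flush; mem=46
  op12 P3: load  L2 → I/I/I/E on L2; bus (none); mem=50
  op13 P2: load  L0 → I/O/S/I on L0; bus BusRd; mem=46
  op14 P0: load  L0 → S/O/S/I on L0; bus BusRd; mem=46
  op15 P3: load  L6 → S/I/I/S on L6; bus BusRd; mem=50
  op16 P3: store L0 := 89 → I/I/I/M on L0; bus BusRdX Flush; mem=44
  op17 P2: store L5 := 8 → I/I/M/I on L5; bus BusRdX; mem=80
  op18 P1: store L1 := 60 → I/M/I/I on L1; bus BusRdX Flush; mem=92
  op19 P2: load  L5 → I/I/M/I on L5; bus (none); mem=80
  op20 P0: store L3 := 74 → M/I/I/I on L3; bus BusRdX; mem=0
  op21 P1: load  L3 → O/S/I/I on L3; bus BusRd; mem=0
  op22 P0: store L1 := 50 → M/I/I/I on L1; bus BusRdX Flush; mem=60
  op23 P0: store L3 := 52 → M/I/I/I on L3; bus BusUpgr; mem=0
  op24 P1: load  L4 → O/S/I/I on L4; bus BusRd; mem=80
  op25 P2: load  L6 → S/I/S/S on L6; bus BusRd; mem=50
  op26 P1: load  L0 → I/S/I/O on L0; bus BusRd; mem=44
  op27 P1: load  L0 → I/S/I/O on L0; bus (none); mem=44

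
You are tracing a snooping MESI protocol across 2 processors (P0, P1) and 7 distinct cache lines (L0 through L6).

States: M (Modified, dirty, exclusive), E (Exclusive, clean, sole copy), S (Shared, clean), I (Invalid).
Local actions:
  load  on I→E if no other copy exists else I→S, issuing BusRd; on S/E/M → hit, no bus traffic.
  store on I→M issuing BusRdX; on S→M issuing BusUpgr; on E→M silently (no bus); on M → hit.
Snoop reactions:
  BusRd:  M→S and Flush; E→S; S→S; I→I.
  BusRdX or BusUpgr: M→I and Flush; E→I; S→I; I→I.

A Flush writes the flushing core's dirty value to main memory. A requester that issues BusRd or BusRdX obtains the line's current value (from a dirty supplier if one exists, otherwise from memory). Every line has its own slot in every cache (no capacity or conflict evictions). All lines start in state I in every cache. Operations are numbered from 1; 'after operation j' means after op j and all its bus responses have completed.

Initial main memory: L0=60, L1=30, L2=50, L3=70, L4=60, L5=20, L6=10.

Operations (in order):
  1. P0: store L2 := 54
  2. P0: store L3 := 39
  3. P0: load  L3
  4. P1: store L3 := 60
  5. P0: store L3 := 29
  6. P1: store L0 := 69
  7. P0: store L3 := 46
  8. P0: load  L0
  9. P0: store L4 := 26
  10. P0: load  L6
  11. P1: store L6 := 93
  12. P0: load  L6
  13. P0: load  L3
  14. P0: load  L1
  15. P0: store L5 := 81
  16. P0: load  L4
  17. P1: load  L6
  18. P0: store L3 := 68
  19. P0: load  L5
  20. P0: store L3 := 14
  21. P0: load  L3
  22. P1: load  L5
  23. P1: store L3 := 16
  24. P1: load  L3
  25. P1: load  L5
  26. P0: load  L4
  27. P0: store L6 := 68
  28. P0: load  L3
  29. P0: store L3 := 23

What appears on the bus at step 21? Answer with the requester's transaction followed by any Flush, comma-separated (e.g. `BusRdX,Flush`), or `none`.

  op1 P0: store L2 := 54 → M/I on L2; bus BusRdX; mem=50
  op2 P0: store L3 := 39 → M/I on L3; bus BusRdX; mem=70
  op3 P0: load  L3 → M/I on L3; bus (none); mem=70
  op4 P1: store L3 := 60 → I/M on L3; bus BusRdX Flush; mem=39
  op5 P0: store L3 := 29 → M/I on L3; bus BusRdX Flush; mem=60
  op6 P1: store L0 := 69 → I/M on L0; bus BusRdX; mem=60
  op7 P0: store L3 := 46 → M/I on L3; bus (none); mem=60
  op8 P0: load  L0 → S/S on L0; bus BusRd Flush; mem=69
  op9 P0: store L4 := 26 → M/I on L4; bus BusRdX; mem=60
  op10 P0: load  L6 → E/I on L6; bus BusRd; mem=10
  op11 P1: store L6 := 93 → I/M on L6; bus BusRdX; mem=10
  op12 P0: load  L6 → S/S on L6; bus BusRd Flush; mem=93
  op13 P0: load  L3 → M/I on L3; bus (none); mem=60
  op14 P0: load  L1 → E/I on L1; bus BusRd; mem=30
  op15 P0: store L5 := 81 → M/I on L5; bus BusRdX; mem=20
  op16 P0: load  L4 → M/I on L4; bus (none); mem=60
  op17 P1: load  L6 → S/S on L6; bus (none); mem=93
  op18 P0: store L3 := 68 → M/I on L3; bus (none); mem=60
  op19 P0: load  L5 → M/I on L5; bus (none); mem=20
  op20 P0: store L3 := 14 → M/I on L3; bus (none); mem=60
  op21 P0: load  L3 → M/I on L3; bus (none); mem=60
  op22 P1: load  L5 → S/S on L5; bus BusRd Flush; mem=81
  op23 P1: store L3 := 16 → I/M on L3; bus BusRdX Flush; mem=14
  op24 P1: load  L3 → I/M on L3; bus (none); mem=14
  op25 P1: load  L5 → S/S on L5; bus (none); mem=81
  op26 P0: load  L4 → M/I on L4; bus (none); mem=60
  op27 P0: store L6 := 68 → M/I on L6; bus BusUpgr; mem=93
  op28 P0: load  L3 → S/S on L3; bus BusRd Flush; mem=16
  op29 P0: store L3 := 23 → M/I on L3; bus BusUpgr; mem=16

bus = none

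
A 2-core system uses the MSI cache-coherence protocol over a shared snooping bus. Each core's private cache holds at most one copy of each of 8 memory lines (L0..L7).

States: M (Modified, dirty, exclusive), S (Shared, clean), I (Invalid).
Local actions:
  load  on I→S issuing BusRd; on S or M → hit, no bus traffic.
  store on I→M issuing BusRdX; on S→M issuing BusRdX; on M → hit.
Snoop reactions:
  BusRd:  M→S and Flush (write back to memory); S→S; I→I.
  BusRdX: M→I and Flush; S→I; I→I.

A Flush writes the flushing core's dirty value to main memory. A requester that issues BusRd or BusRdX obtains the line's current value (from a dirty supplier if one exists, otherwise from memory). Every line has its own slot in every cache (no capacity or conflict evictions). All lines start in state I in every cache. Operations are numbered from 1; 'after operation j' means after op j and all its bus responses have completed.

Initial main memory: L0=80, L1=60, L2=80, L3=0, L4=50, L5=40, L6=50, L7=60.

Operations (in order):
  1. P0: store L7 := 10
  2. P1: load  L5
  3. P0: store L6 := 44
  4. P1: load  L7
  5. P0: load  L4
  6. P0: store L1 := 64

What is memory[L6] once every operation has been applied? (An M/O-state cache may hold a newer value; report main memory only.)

memory[L6] = 50

1. P0: store L7 := 10  bus=[BusRdX]  L7: P0=M P1=I  mem[L7]=60
2. P1: load  L5  bus=[BusRd]  L5: P0=I P1=S  mem[L5]=40
3. P0: store L6 := 44  bus=[BusRdX]  L6: P0=M P1=I  mem[L6]=50
4. P1: load  L7  bus=[BusRd,Flush]  L7: P0=S P1=S  mem[L7]=10
5. P0: load  L4  bus=[BusRd]  L4: P0=S P1=I  mem[L4]=50
6. P0: store L1 := 64  bus=[BusRdX]  L1: P0=M P1=I  mem[L1]=60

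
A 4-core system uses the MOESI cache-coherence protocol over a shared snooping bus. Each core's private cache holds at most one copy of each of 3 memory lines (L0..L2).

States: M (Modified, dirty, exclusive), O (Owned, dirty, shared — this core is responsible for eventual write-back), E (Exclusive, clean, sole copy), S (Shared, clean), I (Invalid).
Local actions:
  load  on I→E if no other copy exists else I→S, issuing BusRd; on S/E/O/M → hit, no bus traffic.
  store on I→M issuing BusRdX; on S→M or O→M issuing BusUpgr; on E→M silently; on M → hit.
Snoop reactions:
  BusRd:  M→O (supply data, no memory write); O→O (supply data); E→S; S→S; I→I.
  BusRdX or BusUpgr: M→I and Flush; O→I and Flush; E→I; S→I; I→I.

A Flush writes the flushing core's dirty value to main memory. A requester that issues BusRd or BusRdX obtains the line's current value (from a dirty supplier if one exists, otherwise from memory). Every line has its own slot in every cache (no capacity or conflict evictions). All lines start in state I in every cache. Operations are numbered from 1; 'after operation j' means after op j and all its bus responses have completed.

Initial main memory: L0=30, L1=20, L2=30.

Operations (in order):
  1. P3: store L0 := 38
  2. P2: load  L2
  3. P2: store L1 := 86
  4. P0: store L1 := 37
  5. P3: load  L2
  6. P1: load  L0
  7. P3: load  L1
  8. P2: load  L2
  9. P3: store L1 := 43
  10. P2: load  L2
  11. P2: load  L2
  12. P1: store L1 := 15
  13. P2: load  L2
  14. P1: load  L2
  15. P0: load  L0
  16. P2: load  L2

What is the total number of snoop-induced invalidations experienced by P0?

invalidations = 1

1. P3: store L0 := 38  bus=[BusRdX]  L0: P0=I P1=I P2=I P3=M  mem[L0]=30
2. P2: load  L2  bus=[BusRd]  L2: P0=I P1=I P2=E P3=I  mem[L2]=30
3. P2: store L1 := 86  bus=[BusRdX]  L1: P0=I P1=I P2=M P3=I  mem[L1]=20
4. P0: store L1 := 37  bus=[BusRdX,Flush]  L1: P0=M P1=I P2=I P3=I  mem[L1]=86
5. P3: load  L2  bus=[BusRd]  L2: P0=I P1=I P2=S P3=S  mem[L2]=30
6. P1: load  L0  bus=[BusRd]  L0: P0=I P1=S P2=I P3=O  mem[L0]=30
7. P3: load  L1  bus=[BusRd]  L1: P0=O P1=I P2=I P3=S  mem[L1]=86
8. P2: load  L2  bus=[-]  L2: P0=I P1=I P2=S P3=S  mem[L2]=30
9. P3: store L1 := 43  bus=[BusUpgr,Flush]  L1: P0=I P1=I P2=I P3=M  mem[L1]=37
10. P2: load  L2  bus=[-]  L2: P0=I P1=I P2=S P3=S  mem[L2]=30
11. P2: load  L2  bus=[-]  L2: P0=I P1=I P2=S P3=S  mem[L2]=30
12. P1: store L1 := 15  bus=[BusRdX,Flush]  L1: P0=I P1=M P2=I P3=I  mem[L1]=43
13. P2: load  L2  bus=[-]  L2: P0=I P1=I P2=S P3=S  mem[L2]=30
14. P1: load  L2  bus=[BusRd]  L2: P0=I P1=S P2=S P3=S  mem[L2]=30
15. P0: load  L0  bus=[BusRd]  L0: P0=S P1=S P2=I P3=O  mem[L0]=30
16. P2: load  L2  bus=[-]  L2: P0=I P1=S P2=S P3=S  mem[L2]=30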